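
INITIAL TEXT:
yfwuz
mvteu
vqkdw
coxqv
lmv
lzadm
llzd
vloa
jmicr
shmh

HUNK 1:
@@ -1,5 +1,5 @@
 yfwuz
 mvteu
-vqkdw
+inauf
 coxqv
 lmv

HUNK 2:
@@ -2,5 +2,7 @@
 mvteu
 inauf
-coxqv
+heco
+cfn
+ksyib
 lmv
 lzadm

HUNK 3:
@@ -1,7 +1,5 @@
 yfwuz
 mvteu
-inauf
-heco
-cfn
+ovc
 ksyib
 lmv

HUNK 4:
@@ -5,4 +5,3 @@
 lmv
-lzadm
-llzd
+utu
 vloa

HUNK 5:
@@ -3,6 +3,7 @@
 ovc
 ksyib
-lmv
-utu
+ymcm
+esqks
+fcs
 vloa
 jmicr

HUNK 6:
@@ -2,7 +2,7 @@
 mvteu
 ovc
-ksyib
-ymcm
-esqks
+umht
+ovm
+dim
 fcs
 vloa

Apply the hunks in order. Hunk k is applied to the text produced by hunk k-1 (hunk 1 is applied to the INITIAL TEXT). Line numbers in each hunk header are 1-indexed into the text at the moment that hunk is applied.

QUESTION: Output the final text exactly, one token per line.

Answer: yfwuz
mvteu
ovc
umht
ovm
dim
fcs
vloa
jmicr
shmh

Derivation:
Hunk 1: at line 1 remove [vqkdw] add [inauf] -> 10 lines: yfwuz mvteu inauf coxqv lmv lzadm llzd vloa jmicr shmh
Hunk 2: at line 2 remove [coxqv] add [heco,cfn,ksyib] -> 12 lines: yfwuz mvteu inauf heco cfn ksyib lmv lzadm llzd vloa jmicr shmh
Hunk 3: at line 1 remove [inauf,heco,cfn] add [ovc] -> 10 lines: yfwuz mvteu ovc ksyib lmv lzadm llzd vloa jmicr shmh
Hunk 4: at line 5 remove [lzadm,llzd] add [utu] -> 9 lines: yfwuz mvteu ovc ksyib lmv utu vloa jmicr shmh
Hunk 5: at line 3 remove [lmv,utu] add [ymcm,esqks,fcs] -> 10 lines: yfwuz mvteu ovc ksyib ymcm esqks fcs vloa jmicr shmh
Hunk 6: at line 2 remove [ksyib,ymcm,esqks] add [umht,ovm,dim] -> 10 lines: yfwuz mvteu ovc umht ovm dim fcs vloa jmicr shmh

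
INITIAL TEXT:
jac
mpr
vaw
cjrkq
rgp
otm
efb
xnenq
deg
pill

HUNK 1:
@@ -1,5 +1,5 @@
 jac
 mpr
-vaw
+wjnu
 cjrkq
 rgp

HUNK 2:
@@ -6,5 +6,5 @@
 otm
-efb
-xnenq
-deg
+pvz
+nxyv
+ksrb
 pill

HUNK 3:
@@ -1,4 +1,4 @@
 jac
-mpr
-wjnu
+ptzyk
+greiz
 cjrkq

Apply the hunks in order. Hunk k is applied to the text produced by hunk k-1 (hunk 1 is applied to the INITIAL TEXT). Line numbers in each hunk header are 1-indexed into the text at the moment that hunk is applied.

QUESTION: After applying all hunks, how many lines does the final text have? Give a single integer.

Hunk 1: at line 1 remove [vaw] add [wjnu] -> 10 lines: jac mpr wjnu cjrkq rgp otm efb xnenq deg pill
Hunk 2: at line 6 remove [efb,xnenq,deg] add [pvz,nxyv,ksrb] -> 10 lines: jac mpr wjnu cjrkq rgp otm pvz nxyv ksrb pill
Hunk 3: at line 1 remove [mpr,wjnu] add [ptzyk,greiz] -> 10 lines: jac ptzyk greiz cjrkq rgp otm pvz nxyv ksrb pill
Final line count: 10

Answer: 10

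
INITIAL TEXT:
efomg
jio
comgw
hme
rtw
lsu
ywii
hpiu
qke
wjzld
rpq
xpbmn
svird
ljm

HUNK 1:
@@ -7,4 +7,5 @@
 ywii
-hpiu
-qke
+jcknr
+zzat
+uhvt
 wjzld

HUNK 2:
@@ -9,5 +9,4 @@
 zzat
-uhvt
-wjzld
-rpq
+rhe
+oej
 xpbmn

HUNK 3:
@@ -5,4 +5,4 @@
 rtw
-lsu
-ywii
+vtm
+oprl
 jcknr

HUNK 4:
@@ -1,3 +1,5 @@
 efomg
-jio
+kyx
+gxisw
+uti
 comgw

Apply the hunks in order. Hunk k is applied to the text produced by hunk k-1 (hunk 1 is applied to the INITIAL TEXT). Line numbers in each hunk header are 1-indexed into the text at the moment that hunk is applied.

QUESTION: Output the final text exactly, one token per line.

Answer: efomg
kyx
gxisw
uti
comgw
hme
rtw
vtm
oprl
jcknr
zzat
rhe
oej
xpbmn
svird
ljm

Derivation:
Hunk 1: at line 7 remove [hpiu,qke] add [jcknr,zzat,uhvt] -> 15 lines: efomg jio comgw hme rtw lsu ywii jcknr zzat uhvt wjzld rpq xpbmn svird ljm
Hunk 2: at line 9 remove [uhvt,wjzld,rpq] add [rhe,oej] -> 14 lines: efomg jio comgw hme rtw lsu ywii jcknr zzat rhe oej xpbmn svird ljm
Hunk 3: at line 5 remove [lsu,ywii] add [vtm,oprl] -> 14 lines: efomg jio comgw hme rtw vtm oprl jcknr zzat rhe oej xpbmn svird ljm
Hunk 4: at line 1 remove [jio] add [kyx,gxisw,uti] -> 16 lines: efomg kyx gxisw uti comgw hme rtw vtm oprl jcknr zzat rhe oej xpbmn svird ljm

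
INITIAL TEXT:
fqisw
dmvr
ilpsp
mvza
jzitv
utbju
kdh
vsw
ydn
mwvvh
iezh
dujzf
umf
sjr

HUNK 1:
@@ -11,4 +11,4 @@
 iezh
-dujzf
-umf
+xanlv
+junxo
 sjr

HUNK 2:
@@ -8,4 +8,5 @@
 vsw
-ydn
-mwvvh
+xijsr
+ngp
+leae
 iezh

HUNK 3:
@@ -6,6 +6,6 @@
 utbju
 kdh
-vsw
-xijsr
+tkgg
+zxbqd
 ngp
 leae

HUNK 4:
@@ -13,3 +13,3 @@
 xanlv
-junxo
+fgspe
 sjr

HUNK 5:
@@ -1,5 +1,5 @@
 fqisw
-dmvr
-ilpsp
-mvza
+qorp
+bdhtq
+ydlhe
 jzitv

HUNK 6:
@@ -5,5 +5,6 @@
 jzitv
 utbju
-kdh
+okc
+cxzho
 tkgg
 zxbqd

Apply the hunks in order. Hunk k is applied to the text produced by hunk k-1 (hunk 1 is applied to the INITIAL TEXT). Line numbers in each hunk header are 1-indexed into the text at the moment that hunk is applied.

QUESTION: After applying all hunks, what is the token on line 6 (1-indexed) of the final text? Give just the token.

Answer: utbju

Derivation:
Hunk 1: at line 11 remove [dujzf,umf] add [xanlv,junxo] -> 14 lines: fqisw dmvr ilpsp mvza jzitv utbju kdh vsw ydn mwvvh iezh xanlv junxo sjr
Hunk 2: at line 8 remove [ydn,mwvvh] add [xijsr,ngp,leae] -> 15 lines: fqisw dmvr ilpsp mvza jzitv utbju kdh vsw xijsr ngp leae iezh xanlv junxo sjr
Hunk 3: at line 6 remove [vsw,xijsr] add [tkgg,zxbqd] -> 15 lines: fqisw dmvr ilpsp mvza jzitv utbju kdh tkgg zxbqd ngp leae iezh xanlv junxo sjr
Hunk 4: at line 13 remove [junxo] add [fgspe] -> 15 lines: fqisw dmvr ilpsp mvza jzitv utbju kdh tkgg zxbqd ngp leae iezh xanlv fgspe sjr
Hunk 5: at line 1 remove [dmvr,ilpsp,mvza] add [qorp,bdhtq,ydlhe] -> 15 lines: fqisw qorp bdhtq ydlhe jzitv utbju kdh tkgg zxbqd ngp leae iezh xanlv fgspe sjr
Hunk 6: at line 5 remove [kdh] add [okc,cxzho] -> 16 lines: fqisw qorp bdhtq ydlhe jzitv utbju okc cxzho tkgg zxbqd ngp leae iezh xanlv fgspe sjr
Final line 6: utbju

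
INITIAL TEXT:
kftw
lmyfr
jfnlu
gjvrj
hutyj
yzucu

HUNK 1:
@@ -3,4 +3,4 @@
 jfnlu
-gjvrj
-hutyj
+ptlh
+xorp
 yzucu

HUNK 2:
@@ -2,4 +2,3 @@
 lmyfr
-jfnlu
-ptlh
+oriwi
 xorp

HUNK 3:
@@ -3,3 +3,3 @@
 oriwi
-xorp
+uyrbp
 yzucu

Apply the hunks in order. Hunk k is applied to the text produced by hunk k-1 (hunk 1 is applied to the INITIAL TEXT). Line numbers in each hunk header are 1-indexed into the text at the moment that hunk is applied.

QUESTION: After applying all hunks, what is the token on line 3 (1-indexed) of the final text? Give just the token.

Answer: oriwi

Derivation:
Hunk 1: at line 3 remove [gjvrj,hutyj] add [ptlh,xorp] -> 6 lines: kftw lmyfr jfnlu ptlh xorp yzucu
Hunk 2: at line 2 remove [jfnlu,ptlh] add [oriwi] -> 5 lines: kftw lmyfr oriwi xorp yzucu
Hunk 3: at line 3 remove [xorp] add [uyrbp] -> 5 lines: kftw lmyfr oriwi uyrbp yzucu
Final line 3: oriwi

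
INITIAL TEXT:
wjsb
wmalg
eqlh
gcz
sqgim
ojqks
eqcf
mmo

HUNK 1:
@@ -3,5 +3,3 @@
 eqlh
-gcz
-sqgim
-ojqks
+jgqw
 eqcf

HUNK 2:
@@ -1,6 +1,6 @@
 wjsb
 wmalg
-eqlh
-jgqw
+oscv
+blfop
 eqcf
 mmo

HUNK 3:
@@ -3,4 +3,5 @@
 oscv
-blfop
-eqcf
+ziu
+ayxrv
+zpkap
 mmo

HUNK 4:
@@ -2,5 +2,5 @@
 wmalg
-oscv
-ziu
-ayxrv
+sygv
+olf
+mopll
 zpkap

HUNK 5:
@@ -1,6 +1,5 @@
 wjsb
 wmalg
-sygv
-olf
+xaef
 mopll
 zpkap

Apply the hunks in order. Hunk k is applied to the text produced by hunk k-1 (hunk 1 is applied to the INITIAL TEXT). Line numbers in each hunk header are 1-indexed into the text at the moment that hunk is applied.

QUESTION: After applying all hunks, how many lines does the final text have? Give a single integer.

Answer: 6

Derivation:
Hunk 1: at line 3 remove [gcz,sqgim,ojqks] add [jgqw] -> 6 lines: wjsb wmalg eqlh jgqw eqcf mmo
Hunk 2: at line 1 remove [eqlh,jgqw] add [oscv,blfop] -> 6 lines: wjsb wmalg oscv blfop eqcf mmo
Hunk 3: at line 3 remove [blfop,eqcf] add [ziu,ayxrv,zpkap] -> 7 lines: wjsb wmalg oscv ziu ayxrv zpkap mmo
Hunk 4: at line 2 remove [oscv,ziu,ayxrv] add [sygv,olf,mopll] -> 7 lines: wjsb wmalg sygv olf mopll zpkap mmo
Hunk 5: at line 1 remove [sygv,olf] add [xaef] -> 6 lines: wjsb wmalg xaef mopll zpkap mmo
Final line count: 6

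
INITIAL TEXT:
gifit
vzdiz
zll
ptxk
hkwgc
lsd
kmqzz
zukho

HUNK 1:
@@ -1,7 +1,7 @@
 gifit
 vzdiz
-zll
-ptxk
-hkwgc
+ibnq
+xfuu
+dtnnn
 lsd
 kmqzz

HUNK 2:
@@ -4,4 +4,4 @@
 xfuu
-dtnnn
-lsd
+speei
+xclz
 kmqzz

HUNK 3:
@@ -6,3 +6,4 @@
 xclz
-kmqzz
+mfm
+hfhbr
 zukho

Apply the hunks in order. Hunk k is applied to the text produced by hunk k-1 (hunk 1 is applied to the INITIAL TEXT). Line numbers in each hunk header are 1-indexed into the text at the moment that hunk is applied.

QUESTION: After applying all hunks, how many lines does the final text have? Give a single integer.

Hunk 1: at line 1 remove [zll,ptxk,hkwgc] add [ibnq,xfuu,dtnnn] -> 8 lines: gifit vzdiz ibnq xfuu dtnnn lsd kmqzz zukho
Hunk 2: at line 4 remove [dtnnn,lsd] add [speei,xclz] -> 8 lines: gifit vzdiz ibnq xfuu speei xclz kmqzz zukho
Hunk 3: at line 6 remove [kmqzz] add [mfm,hfhbr] -> 9 lines: gifit vzdiz ibnq xfuu speei xclz mfm hfhbr zukho
Final line count: 9

Answer: 9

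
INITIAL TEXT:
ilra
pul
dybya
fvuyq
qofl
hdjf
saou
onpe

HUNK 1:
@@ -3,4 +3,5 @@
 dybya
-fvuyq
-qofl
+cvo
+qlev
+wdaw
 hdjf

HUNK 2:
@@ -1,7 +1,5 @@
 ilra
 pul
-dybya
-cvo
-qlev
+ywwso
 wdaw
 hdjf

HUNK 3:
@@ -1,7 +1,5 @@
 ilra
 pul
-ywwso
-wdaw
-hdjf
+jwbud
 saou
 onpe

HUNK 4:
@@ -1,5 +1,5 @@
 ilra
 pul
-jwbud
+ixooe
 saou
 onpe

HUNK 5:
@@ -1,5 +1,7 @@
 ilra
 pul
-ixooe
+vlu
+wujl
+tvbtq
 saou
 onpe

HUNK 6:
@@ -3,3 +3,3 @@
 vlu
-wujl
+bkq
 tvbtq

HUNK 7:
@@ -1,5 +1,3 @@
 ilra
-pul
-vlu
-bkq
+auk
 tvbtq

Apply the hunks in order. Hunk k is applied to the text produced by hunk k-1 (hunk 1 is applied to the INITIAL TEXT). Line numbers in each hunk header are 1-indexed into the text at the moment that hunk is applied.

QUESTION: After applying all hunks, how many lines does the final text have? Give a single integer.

Answer: 5

Derivation:
Hunk 1: at line 3 remove [fvuyq,qofl] add [cvo,qlev,wdaw] -> 9 lines: ilra pul dybya cvo qlev wdaw hdjf saou onpe
Hunk 2: at line 1 remove [dybya,cvo,qlev] add [ywwso] -> 7 lines: ilra pul ywwso wdaw hdjf saou onpe
Hunk 3: at line 1 remove [ywwso,wdaw,hdjf] add [jwbud] -> 5 lines: ilra pul jwbud saou onpe
Hunk 4: at line 1 remove [jwbud] add [ixooe] -> 5 lines: ilra pul ixooe saou onpe
Hunk 5: at line 1 remove [ixooe] add [vlu,wujl,tvbtq] -> 7 lines: ilra pul vlu wujl tvbtq saou onpe
Hunk 6: at line 3 remove [wujl] add [bkq] -> 7 lines: ilra pul vlu bkq tvbtq saou onpe
Hunk 7: at line 1 remove [pul,vlu,bkq] add [auk] -> 5 lines: ilra auk tvbtq saou onpe
Final line count: 5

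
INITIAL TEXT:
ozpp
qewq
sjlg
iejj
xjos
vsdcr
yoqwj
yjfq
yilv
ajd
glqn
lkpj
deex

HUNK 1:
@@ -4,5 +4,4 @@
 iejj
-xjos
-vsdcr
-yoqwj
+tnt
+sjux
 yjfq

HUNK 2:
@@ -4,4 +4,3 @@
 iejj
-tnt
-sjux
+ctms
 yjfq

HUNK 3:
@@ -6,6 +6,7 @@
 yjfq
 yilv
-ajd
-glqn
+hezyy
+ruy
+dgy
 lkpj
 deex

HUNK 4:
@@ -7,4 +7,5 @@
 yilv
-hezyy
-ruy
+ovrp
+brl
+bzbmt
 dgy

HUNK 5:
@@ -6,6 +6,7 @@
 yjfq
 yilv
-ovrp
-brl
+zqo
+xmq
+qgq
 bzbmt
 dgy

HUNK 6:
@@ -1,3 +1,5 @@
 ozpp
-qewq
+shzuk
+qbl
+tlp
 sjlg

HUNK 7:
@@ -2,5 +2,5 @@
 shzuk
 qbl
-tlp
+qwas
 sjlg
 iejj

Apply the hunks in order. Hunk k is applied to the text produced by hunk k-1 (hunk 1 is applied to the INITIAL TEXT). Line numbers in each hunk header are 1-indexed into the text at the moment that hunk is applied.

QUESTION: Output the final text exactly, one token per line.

Hunk 1: at line 4 remove [xjos,vsdcr,yoqwj] add [tnt,sjux] -> 12 lines: ozpp qewq sjlg iejj tnt sjux yjfq yilv ajd glqn lkpj deex
Hunk 2: at line 4 remove [tnt,sjux] add [ctms] -> 11 lines: ozpp qewq sjlg iejj ctms yjfq yilv ajd glqn lkpj deex
Hunk 3: at line 6 remove [ajd,glqn] add [hezyy,ruy,dgy] -> 12 lines: ozpp qewq sjlg iejj ctms yjfq yilv hezyy ruy dgy lkpj deex
Hunk 4: at line 7 remove [hezyy,ruy] add [ovrp,brl,bzbmt] -> 13 lines: ozpp qewq sjlg iejj ctms yjfq yilv ovrp brl bzbmt dgy lkpj deex
Hunk 5: at line 6 remove [ovrp,brl] add [zqo,xmq,qgq] -> 14 lines: ozpp qewq sjlg iejj ctms yjfq yilv zqo xmq qgq bzbmt dgy lkpj deex
Hunk 6: at line 1 remove [qewq] add [shzuk,qbl,tlp] -> 16 lines: ozpp shzuk qbl tlp sjlg iejj ctms yjfq yilv zqo xmq qgq bzbmt dgy lkpj deex
Hunk 7: at line 2 remove [tlp] add [qwas] -> 16 lines: ozpp shzuk qbl qwas sjlg iejj ctms yjfq yilv zqo xmq qgq bzbmt dgy lkpj deex

Answer: ozpp
shzuk
qbl
qwas
sjlg
iejj
ctms
yjfq
yilv
zqo
xmq
qgq
bzbmt
dgy
lkpj
deex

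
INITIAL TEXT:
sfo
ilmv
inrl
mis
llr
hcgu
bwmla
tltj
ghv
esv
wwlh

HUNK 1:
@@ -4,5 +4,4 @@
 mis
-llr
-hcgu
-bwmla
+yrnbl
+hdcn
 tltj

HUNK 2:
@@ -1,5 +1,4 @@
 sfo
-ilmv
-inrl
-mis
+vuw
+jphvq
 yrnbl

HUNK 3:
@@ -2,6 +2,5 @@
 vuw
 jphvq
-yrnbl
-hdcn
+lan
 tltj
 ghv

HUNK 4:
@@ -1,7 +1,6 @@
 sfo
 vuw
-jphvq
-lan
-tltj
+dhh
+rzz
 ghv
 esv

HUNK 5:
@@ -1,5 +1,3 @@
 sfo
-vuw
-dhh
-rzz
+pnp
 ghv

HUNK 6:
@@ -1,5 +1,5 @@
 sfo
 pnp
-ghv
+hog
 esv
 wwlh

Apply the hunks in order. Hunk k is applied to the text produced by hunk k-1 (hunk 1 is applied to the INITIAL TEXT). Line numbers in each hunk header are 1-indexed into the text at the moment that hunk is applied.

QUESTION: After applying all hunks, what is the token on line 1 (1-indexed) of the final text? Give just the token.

Answer: sfo

Derivation:
Hunk 1: at line 4 remove [llr,hcgu,bwmla] add [yrnbl,hdcn] -> 10 lines: sfo ilmv inrl mis yrnbl hdcn tltj ghv esv wwlh
Hunk 2: at line 1 remove [ilmv,inrl,mis] add [vuw,jphvq] -> 9 lines: sfo vuw jphvq yrnbl hdcn tltj ghv esv wwlh
Hunk 3: at line 2 remove [yrnbl,hdcn] add [lan] -> 8 lines: sfo vuw jphvq lan tltj ghv esv wwlh
Hunk 4: at line 1 remove [jphvq,lan,tltj] add [dhh,rzz] -> 7 lines: sfo vuw dhh rzz ghv esv wwlh
Hunk 5: at line 1 remove [vuw,dhh,rzz] add [pnp] -> 5 lines: sfo pnp ghv esv wwlh
Hunk 6: at line 1 remove [ghv] add [hog] -> 5 lines: sfo pnp hog esv wwlh
Final line 1: sfo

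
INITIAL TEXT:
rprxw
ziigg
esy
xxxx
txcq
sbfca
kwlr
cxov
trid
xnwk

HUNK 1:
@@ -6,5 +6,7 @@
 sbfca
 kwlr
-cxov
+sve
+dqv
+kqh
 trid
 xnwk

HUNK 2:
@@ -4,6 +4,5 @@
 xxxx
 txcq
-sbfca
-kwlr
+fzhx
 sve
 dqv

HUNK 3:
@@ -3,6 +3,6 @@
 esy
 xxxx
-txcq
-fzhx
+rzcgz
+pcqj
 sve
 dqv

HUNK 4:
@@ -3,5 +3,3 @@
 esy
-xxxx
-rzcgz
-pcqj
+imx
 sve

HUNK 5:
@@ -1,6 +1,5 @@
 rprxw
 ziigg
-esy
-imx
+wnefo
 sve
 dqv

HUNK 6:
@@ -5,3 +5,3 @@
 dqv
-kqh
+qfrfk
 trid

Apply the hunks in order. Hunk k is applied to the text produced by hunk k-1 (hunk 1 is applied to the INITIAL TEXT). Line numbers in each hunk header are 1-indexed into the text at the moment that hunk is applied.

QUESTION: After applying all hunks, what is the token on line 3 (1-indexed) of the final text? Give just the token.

Answer: wnefo

Derivation:
Hunk 1: at line 6 remove [cxov] add [sve,dqv,kqh] -> 12 lines: rprxw ziigg esy xxxx txcq sbfca kwlr sve dqv kqh trid xnwk
Hunk 2: at line 4 remove [sbfca,kwlr] add [fzhx] -> 11 lines: rprxw ziigg esy xxxx txcq fzhx sve dqv kqh trid xnwk
Hunk 3: at line 3 remove [txcq,fzhx] add [rzcgz,pcqj] -> 11 lines: rprxw ziigg esy xxxx rzcgz pcqj sve dqv kqh trid xnwk
Hunk 4: at line 3 remove [xxxx,rzcgz,pcqj] add [imx] -> 9 lines: rprxw ziigg esy imx sve dqv kqh trid xnwk
Hunk 5: at line 1 remove [esy,imx] add [wnefo] -> 8 lines: rprxw ziigg wnefo sve dqv kqh trid xnwk
Hunk 6: at line 5 remove [kqh] add [qfrfk] -> 8 lines: rprxw ziigg wnefo sve dqv qfrfk trid xnwk
Final line 3: wnefo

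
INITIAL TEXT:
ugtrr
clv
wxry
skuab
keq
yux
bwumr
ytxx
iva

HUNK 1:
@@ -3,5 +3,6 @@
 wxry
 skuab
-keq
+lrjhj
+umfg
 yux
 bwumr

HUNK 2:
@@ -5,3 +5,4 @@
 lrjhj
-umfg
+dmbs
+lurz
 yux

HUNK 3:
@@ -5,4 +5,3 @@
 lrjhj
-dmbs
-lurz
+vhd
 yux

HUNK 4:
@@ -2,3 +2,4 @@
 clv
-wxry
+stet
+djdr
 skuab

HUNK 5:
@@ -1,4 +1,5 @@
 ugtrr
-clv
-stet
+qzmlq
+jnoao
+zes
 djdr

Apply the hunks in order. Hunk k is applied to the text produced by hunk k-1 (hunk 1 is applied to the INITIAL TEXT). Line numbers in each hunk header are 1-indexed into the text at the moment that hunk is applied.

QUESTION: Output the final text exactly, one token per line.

Hunk 1: at line 3 remove [keq] add [lrjhj,umfg] -> 10 lines: ugtrr clv wxry skuab lrjhj umfg yux bwumr ytxx iva
Hunk 2: at line 5 remove [umfg] add [dmbs,lurz] -> 11 lines: ugtrr clv wxry skuab lrjhj dmbs lurz yux bwumr ytxx iva
Hunk 3: at line 5 remove [dmbs,lurz] add [vhd] -> 10 lines: ugtrr clv wxry skuab lrjhj vhd yux bwumr ytxx iva
Hunk 4: at line 2 remove [wxry] add [stet,djdr] -> 11 lines: ugtrr clv stet djdr skuab lrjhj vhd yux bwumr ytxx iva
Hunk 5: at line 1 remove [clv,stet] add [qzmlq,jnoao,zes] -> 12 lines: ugtrr qzmlq jnoao zes djdr skuab lrjhj vhd yux bwumr ytxx iva

Answer: ugtrr
qzmlq
jnoao
zes
djdr
skuab
lrjhj
vhd
yux
bwumr
ytxx
iva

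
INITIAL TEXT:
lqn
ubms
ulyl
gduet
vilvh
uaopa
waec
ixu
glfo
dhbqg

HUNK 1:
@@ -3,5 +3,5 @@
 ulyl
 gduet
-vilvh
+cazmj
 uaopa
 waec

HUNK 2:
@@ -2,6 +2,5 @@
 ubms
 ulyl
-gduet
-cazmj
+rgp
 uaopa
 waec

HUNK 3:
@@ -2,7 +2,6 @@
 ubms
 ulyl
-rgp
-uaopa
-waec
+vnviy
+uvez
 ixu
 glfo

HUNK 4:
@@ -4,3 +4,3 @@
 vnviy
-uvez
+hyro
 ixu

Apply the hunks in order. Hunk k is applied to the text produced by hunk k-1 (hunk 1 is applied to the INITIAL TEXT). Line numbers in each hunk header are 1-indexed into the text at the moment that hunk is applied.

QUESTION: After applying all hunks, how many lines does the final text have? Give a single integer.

Hunk 1: at line 3 remove [vilvh] add [cazmj] -> 10 lines: lqn ubms ulyl gduet cazmj uaopa waec ixu glfo dhbqg
Hunk 2: at line 2 remove [gduet,cazmj] add [rgp] -> 9 lines: lqn ubms ulyl rgp uaopa waec ixu glfo dhbqg
Hunk 3: at line 2 remove [rgp,uaopa,waec] add [vnviy,uvez] -> 8 lines: lqn ubms ulyl vnviy uvez ixu glfo dhbqg
Hunk 4: at line 4 remove [uvez] add [hyro] -> 8 lines: lqn ubms ulyl vnviy hyro ixu glfo dhbqg
Final line count: 8

Answer: 8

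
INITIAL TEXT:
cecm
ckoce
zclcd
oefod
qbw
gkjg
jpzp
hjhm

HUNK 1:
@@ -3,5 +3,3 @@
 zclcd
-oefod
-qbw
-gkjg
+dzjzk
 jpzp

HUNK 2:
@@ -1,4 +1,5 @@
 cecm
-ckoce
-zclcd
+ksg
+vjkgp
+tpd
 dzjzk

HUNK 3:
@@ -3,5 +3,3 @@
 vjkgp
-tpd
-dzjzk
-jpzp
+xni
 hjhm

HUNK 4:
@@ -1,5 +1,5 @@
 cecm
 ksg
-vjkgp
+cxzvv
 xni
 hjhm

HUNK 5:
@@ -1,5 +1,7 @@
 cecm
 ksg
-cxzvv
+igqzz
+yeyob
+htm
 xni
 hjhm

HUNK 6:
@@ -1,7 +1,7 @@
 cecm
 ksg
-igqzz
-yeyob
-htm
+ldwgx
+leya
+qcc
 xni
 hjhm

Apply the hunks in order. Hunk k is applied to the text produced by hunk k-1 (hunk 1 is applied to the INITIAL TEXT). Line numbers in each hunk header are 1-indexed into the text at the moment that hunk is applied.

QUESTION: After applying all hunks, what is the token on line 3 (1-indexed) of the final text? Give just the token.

Hunk 1: at line 3 remove [oefod,qbw,gkjg] add [dzjzk] -> 6 lines: cecm ckoce zclcd dzjzk jpzp hjhm
Hunk 2: at line 1 remove [ckoce,zclcd] add [ksg,vjkgp,tpd] -> 7 lines: cecm ksg vjkgp tpd dzjzk jpzp hjhm
Hunk 3: at line 3 remove [tpd,dzjzk,jpzp] add [xni] -> 5 lines: cecm ksg vjkgp xni hjhm
Hunk 4: at line 1 remove [vjkgp] add [cxzvv] -> 5 lines: cecm ksg cxzvv xni hjhm
Hunk 5: at line 1 remove [cxzvv] add [igqzz,yeyob,htm] -> 7 lines: cecm ksg igqzz yeyob htm xni hjhm
Hunk 6: at line 1 remove [igqzz,yeyob,htm] add [ldwgx,leya,qcc] -> 7 lines: cecm ksg ldwgx leya qcc xni hjhm
Final line 3: ldwgx

Answer: ldwgx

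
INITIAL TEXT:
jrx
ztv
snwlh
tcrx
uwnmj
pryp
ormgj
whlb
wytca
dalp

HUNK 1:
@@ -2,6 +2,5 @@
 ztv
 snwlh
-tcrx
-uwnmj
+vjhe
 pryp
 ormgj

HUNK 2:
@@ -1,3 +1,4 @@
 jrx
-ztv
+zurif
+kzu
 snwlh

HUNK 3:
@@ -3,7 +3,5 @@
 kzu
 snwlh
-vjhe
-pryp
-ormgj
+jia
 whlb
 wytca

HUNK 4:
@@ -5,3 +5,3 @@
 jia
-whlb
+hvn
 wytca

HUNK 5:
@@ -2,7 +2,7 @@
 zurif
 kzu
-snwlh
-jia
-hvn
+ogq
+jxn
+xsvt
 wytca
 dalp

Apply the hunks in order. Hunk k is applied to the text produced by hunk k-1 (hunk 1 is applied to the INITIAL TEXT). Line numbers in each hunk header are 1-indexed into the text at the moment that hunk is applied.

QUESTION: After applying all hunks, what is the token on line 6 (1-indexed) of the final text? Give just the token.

Hunk 1: at line 2 remove [tcrx,uwnmj] add [vjhe] -> 9 lines: jrx ztv snwlh vjhe pryp ormgj whlb wytca dalp
Hunk 2: at line 1 remove [ztv] add [zurif,kzu] -> 10 lines: jrx zurif kzu snwlh vjhe pryp ormgj whlb wytca dalp
Hunk 3: at line 3 remove [vjhe,pryp,ormgj] add [jia] -> 8 lines: jrx zurif kzu snwlh jia whlb wytca dalp
Hunk 4: at line 5 remove [whlb] add [hvn] -> 8 lines: jrx zurif kzu snwlh jia hvn wytca dalp
Hunk 5: at line 2 remove [snwlh,jia,hvn] add [ogq,jxn,xsvt] -> 8 lines: jrx zurif kzu ogq jxn xsvt wytca dalp
Final line 6: xsvt

Answer: xsvt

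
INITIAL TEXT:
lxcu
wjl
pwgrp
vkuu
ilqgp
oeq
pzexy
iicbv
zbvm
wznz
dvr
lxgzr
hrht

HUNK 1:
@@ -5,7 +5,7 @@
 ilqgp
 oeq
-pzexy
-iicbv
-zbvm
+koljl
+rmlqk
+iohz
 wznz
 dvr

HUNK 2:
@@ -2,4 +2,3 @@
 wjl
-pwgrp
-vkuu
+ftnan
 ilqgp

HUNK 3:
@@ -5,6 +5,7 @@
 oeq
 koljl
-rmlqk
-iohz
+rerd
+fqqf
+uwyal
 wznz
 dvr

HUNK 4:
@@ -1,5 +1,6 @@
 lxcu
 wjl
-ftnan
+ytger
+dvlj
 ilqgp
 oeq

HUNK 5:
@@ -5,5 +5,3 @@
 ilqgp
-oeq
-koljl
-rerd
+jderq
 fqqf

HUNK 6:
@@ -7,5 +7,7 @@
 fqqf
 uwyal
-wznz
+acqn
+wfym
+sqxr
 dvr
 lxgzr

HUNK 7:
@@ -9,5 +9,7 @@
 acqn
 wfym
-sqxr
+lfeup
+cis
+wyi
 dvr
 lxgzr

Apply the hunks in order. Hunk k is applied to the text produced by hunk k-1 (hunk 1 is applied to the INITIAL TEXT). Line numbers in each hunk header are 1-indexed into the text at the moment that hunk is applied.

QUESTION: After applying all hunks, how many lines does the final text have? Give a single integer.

Hunk 1: at line 5 remove [pzexy,iicbv,zbvm] add [koljl,rmlqk,iohz] -> 13 lines: lxcu wjl pwgrp vkuu ilqgp oeq koljl rmlqk iohz wznz dvr lxgzr hrht
Hunk 2: at line 2 remove [pwgrp,vkuu] add [ftnan] -> 12 lines: lxcu wjl ftnan ilqgp oeq koljl rmlqk iohz wznz dvr lxgzr hrht
Hunk 3: at line 5 remove [rmlqk,iohz] add [rerd,fqqf,uwyal] -> 13 lines: lxcu wjl ftnan ilqgp oeq koljl rerd fqqf uwyal wznz dvr lxgzr hrht
Hunk 4: at line 1 remove [ftnan] add [ytger,dvlj] -> 14 lines: lxcu wjl ytger dvlj ilqgp oeq koljl rerd fqqf uwyal wznz dvr lxgzr hrht
Hunk 5: at line 5 remove [oeq,koljl,rerd] add [jderq] -> 12 lines: lxcu wjl ytger dvlj ilqgp jderq fqqf uwyal wznz dvr lxgzr hrht
Hunk 6: at line 7 remove [wznz] add [acqn,wfym,sqxr] -> 14 lines: lxcu wjl ytger dvlj ilqgp jderq fqqf uwyal acqn wfym sqxr dvr lxgzr hrht
Hunk 7: at line 9 remove [sqxr] add [lfeup,cis,wyi] -> 16 lines: lxcu wjl ytger dvlj ilqgp jderq fqqf uwyal acqn wfym lfeup cis wyi dvr lxgzr hrht
Final line count: 16

Answer: 16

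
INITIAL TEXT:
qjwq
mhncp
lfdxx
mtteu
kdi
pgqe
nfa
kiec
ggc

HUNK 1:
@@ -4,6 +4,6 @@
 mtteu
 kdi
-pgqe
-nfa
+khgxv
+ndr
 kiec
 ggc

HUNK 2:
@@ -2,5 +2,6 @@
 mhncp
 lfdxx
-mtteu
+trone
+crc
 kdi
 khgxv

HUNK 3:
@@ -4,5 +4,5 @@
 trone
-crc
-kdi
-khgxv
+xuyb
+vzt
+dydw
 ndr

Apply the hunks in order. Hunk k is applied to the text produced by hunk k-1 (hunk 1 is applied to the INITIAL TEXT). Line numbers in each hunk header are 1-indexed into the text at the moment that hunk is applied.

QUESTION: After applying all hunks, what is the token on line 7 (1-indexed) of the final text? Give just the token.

Hunk 1: at line 4 remove [pgqe,nfa] add [khgxv,ndr] -> 9 lines: qjwq mhncp lfdxx mtteu kdi khgxv ndr kiec ggc
Hunk 2: at line 2 remove [mtteu] add [trone,crc] -> 10 lines: qjwq mhncp lfdxx trone crc kdi khgxv ndr kiec ggc
Hunk 3: at line 4 remove [crc,kdi,khgxv] add [xuyb,vzt,dydw] -> 10 lines: qjwq mhncp lfdxx trone xuyb vzt dydw ndr kiec ggc
Final line 7: dydw

Answer: dydw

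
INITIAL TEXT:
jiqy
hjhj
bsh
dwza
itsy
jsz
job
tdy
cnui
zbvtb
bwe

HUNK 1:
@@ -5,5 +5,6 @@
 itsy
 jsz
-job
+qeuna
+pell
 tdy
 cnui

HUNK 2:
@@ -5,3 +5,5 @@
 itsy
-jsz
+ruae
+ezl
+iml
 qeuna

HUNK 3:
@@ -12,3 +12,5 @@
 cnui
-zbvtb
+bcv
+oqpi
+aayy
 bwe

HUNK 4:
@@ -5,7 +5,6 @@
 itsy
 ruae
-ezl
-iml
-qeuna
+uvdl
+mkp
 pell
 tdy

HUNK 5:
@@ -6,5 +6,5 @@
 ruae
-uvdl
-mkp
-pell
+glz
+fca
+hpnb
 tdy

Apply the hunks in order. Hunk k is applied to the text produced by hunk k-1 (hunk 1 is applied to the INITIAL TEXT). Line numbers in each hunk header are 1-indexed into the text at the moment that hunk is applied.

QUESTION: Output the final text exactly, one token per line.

Answer: jiqy
hjhj
bsh
dwza
itsy
ruae
glz
fca
hpnb
tdy
cnui
bcv
oqpi
aayy
bwe

Derivation:
Hunk 1: at line 5 remove [job] add [qeuna,pell] -> 12 lines: jiqy hjhj bsh dwza itsy jsz qeuna pell tdy cnui zbvtb bwe
Hunk 2: at line 5 remove [jsz] add [ruae,ezl,iml] -> 14 lines: jiqy hjhj bsh dwza itsy ruae ezl iml qeuna pell tdy cnui zbvtb bwe
Hunk 3: at line 12 remove [zbvtb] add [bcv,oqpi,aayy] -> 16 lines: jiqy hjhj bsh dwza itsy ruae ezl iml qeuna pell tdy cnui bcv oqpi aayy bwe
Hunk 4: at line 5 remove [ezl,iml,qeuna] add [uvdl,mkp] -> 15 lines: jiqy hjhj bsh dwza itsy ruae uvdl mkp pell tdy cnui bcv oqpi aayy bwe
Hunk 5: at line 6 remove [uvdl,mkp,pell] add [glz,fca,hpnb] -> 15 lines: jiqy hjhj bsh dwza itsy ruae glz fca hpnb tdy cnui bcv oqpi aayy bwe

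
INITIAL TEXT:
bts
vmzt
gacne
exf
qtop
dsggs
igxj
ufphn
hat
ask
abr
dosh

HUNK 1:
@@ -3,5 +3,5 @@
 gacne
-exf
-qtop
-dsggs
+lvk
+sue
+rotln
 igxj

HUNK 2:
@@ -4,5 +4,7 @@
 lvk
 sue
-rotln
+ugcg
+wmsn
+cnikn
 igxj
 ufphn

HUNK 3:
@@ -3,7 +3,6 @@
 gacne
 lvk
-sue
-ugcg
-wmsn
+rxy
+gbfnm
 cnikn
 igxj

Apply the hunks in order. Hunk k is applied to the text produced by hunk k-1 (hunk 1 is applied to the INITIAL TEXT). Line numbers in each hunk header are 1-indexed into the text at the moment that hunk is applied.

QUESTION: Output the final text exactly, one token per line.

Hunk 1: at line 3 remove [exf,qtop,dsggs] add [lvk,sue,rotln] -> 12 lines: bts vmzt gacne lvk sue rotln igxj ufphn hat ask abr dosh
Hunk 2: at line 4 remove [rotln] add [ugcg,wmsn,cnikn] -> 14 lines: bts vmzt gacne lvk sue ugcg wmsn cnikn igxj ufphn hat ask abr dosh
Hunk 3: at line 3 remove [sue,ugcg,wmsn] add [rxy,gbfnm] -> 13 lines: bts vmzt gacne lvk rxy gbfnm cnikn igxj ufphn hat ask abr dosh

Answer: bts
vmzt
gacne
lvk
rxy
gbfnm
cnikn
igxj
ufphn
hat
ask
abr
dosh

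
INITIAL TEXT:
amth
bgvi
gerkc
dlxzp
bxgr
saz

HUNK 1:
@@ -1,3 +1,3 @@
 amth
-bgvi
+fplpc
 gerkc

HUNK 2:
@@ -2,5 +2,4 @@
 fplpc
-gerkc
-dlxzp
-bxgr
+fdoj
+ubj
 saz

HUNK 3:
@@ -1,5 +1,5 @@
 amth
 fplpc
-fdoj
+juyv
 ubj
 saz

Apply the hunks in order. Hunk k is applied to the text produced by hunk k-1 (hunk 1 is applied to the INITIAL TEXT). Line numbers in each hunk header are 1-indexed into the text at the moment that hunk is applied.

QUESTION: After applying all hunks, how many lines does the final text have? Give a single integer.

Hunk 1: at line 1 remove [bgvi] add [fplpc] -> 6 lines: amth fplpc gerkc dlxzp bxgr saz
Hunk 2: at line 2 remove [gerkc,dlxzp,bxgr] add [fdoj,ubj] -> 5 lines: amth fplpc fdoj ubj saz
Hunk 3: at line 1 remove [fdoj] add [juyv] -> 5 lines: amth fplpc juyv ubj saz
Final line count: 5

Answer: 5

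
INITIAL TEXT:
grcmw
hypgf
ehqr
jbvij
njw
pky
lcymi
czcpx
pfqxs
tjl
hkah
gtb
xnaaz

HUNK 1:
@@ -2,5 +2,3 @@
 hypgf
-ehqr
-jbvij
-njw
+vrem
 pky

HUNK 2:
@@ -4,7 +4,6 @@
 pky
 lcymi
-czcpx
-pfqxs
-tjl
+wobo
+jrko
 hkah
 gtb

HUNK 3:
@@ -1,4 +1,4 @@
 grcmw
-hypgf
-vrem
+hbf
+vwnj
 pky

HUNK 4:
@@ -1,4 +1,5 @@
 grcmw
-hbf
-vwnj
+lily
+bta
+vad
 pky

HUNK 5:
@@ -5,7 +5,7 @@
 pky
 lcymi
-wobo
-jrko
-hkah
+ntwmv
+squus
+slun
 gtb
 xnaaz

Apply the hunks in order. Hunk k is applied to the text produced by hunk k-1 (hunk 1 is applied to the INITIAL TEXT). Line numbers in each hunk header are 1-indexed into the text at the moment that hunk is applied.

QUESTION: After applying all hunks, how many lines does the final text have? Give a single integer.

Hunk 1: at line 2 remove [ehqr,jbvij,njw] add [vrem] -> 11 lines: grcmw hypgf vrem pky lcymi czcpx pfqxs tjl hkah gtb xnaaz
Hunk 2: at line 4 remove [czcpx,pfqxs,tjl] add [wobo,jrko] -> 10 lines: grcmw hypgf vrem pky lcymi wobo jrko hkah gtb xnaaz
Hunk 3: at line 1 remove [hypgf,vrem] add [hbf,vwnj] -> 10 lines: grcmw hbf vwnj pky lcymi wobo jrko hkah gtb xnaaz
Hunk 4: at line 1 remove [hbf,vwnj] add [lily,bta,vad] -> 11 lines: grcmw lily bta vad pky lcymi wobo jrko hkah gtb xnaaz
Hunk 5: at line 5 remove [wobo,jrko,hkah] add [ntwmv,squus,slun] -> 11 lines: grcmw lily bta vad pky lcymi ntwmv squus slun gtb xnaaz
Final line count: 11

Answer: 11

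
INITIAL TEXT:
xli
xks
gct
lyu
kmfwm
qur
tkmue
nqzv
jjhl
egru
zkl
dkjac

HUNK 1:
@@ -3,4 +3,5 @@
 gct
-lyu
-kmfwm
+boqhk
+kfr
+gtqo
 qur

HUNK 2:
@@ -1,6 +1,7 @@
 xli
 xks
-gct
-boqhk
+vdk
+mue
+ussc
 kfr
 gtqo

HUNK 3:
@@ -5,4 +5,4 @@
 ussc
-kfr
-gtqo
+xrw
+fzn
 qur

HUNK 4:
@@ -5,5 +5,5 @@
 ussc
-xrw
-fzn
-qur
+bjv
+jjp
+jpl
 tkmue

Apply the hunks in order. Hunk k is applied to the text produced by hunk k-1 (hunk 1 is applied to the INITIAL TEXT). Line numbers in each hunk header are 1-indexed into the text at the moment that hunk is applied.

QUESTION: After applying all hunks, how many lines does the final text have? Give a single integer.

Answer: 14

Derivation:
Hunk 1: at line 3 remove [lyu,kmfwm] add [boqhk,kfr,gtqo] -> 13 lines: xli xks gct boqhk kfr gtqo qur tkmue nqzv jjhl egru zkl dkjac
Hunk 2: at line 1 remove [gct,boqhk] add [vdk,mue,ussc] -> 14 lines: xli xks vdk mue ussc kfr gtqo qur tkmue nqzv jjhl egru zkl dkjac
Hunk 3: at line 5 remove [kfr,gtqo] add [xrw,fzn] -> 14 lines: xli xks vdk mue ussc xrw fzn qur tkmue nqzv jjhl egru zkl dkjac
Hunk 4: at line 5 remove [xrw,fzn,qur] add [bjv,jjp,jpl] -> 14 lines: xli xks vdk mue ussc bjv jjp jpl tkmue nqzv jjhl egru zkl dkjac
Final line count: 14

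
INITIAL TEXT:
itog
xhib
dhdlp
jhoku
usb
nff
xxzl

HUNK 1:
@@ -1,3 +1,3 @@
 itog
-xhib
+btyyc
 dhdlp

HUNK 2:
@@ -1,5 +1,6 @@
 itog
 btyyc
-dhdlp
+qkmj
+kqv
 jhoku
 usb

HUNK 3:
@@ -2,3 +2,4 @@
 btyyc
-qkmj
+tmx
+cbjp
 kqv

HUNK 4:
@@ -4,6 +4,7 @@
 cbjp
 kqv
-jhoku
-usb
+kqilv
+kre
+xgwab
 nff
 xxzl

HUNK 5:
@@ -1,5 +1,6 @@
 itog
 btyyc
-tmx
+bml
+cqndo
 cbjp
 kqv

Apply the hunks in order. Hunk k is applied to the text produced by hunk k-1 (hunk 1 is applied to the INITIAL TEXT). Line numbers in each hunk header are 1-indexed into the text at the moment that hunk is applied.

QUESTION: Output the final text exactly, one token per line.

Hunk 1: at line 1 remove [xhib] add [btyyc] -> 7 lines: itog btyyc dhdlp jhoku usb nff xxzl
Hunk 2: at line 1 remove [dhdlp] add [qkmj,kqv] -> 8 lines: itog btyyc qkmj kqv jhoku usb nff xxzl
Hunk 3: at line 2 remove [qkmj] add [tmx,cbjp] -> 9 lines: itog btyyc tmx cbjp kqv jhoku usb nff xxzl
Hunk 4: at line 4 remove [jhoku,usb] add [kqilv,kre,xgwab] -> 10 lines: itog btyyc tmx cbjp kqv kqilv kre xgwab nff xxzl
Hunk 5: at line 1 remove [tmx] add [bml,cqndo] -> 11 lines: itog btyyc bml cqndo cbjp kqv kqilv kre xgwab nff xxzl

Answer: itog
btyyc
bml
cqndo
cbjp
kqv
kqilv
kre
xgwab
nff
xxzl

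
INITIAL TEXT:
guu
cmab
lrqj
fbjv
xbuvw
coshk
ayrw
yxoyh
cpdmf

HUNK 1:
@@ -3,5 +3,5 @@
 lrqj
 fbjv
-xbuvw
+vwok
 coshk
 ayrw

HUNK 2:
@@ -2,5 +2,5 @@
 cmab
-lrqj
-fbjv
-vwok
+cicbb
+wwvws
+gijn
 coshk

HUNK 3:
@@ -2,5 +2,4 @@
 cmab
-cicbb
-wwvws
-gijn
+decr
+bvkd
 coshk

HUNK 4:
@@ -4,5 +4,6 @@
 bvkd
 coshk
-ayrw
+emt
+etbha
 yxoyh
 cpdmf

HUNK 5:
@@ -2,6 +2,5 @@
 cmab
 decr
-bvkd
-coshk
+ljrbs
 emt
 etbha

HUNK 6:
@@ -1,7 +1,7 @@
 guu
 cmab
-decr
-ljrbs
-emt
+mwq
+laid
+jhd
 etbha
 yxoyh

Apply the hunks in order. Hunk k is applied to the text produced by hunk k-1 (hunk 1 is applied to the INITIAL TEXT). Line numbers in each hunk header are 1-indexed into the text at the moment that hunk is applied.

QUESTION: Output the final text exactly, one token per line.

Answer: guu
cmab
mwq
laid
jhd
etbha
yxoyh
cpdmf

Derivation:
Hunk 1: at line 3 remove [xbuvw] add [vwok] -> 9 lines: guu cmab lrqj fbjv vwok coshk ayrw yxoyh cpdmf
Hunk 2: at line 2 remove [lrqj,fbjv,vwok] add [cicbb,wwvws,gijn] -> 9 lines: guu cmab cicbb wwvws gijn coshk ayrw yxoyh cpdmf
Hunk 3: at line 2 remove [cicbb,wwvws,gijn] add [decr,bvkd] -> 8 lines: guu cmab decr bvkd coshk ayrw yxoyh cpdmf
Hunk 4: at line 4 remove [ayrw] add [emt,etbha] -> 9 lines: guu cmab decr bvkd coshk emt etbha yxoyh cpdmf
Hunk 5: at line 2 remove [bvkd,coshk] add [ljrbs] -> 8 lines: guu cmab decr ljrbs emt etbha yxoyh cpdmf
Hunk 6: at line 1 remove [decr,ljrbs,emt] add [mwq,laid,jhd] -> 8 lines: guu cmab mwq laid jhd etbha yxoyh cpdmf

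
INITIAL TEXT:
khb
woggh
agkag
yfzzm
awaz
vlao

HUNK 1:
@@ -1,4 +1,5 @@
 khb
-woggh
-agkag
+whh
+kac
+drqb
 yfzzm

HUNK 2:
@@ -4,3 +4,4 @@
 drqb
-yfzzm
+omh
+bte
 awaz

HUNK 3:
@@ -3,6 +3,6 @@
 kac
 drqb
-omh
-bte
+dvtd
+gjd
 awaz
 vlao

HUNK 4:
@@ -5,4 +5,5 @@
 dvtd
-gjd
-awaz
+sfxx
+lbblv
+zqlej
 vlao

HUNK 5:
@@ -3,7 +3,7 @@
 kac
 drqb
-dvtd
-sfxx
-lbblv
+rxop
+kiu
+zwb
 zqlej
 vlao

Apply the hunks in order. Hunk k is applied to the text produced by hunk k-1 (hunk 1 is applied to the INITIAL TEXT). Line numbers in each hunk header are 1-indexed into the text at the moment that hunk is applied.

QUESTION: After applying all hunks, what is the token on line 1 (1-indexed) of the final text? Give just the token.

Answer: khb

Derivation:
Hunk 1: at line 1 remove [woggh,agkag] add [whh,kac,drqb] -> 7 lines: khb whh kac drqb yfzzm awaz vlao
Hunk 2: at line 4 remove [yfzzm] add [omh,bte] -> 8 lines: khb whh kac drqb omh bte awaz vlao
Hunk 3: at line 3 remove [omh,bte] add [dvtd,gjd] -> 8 lines: khb whh kac drqb dvtd gjd awaz vlao
Hunk 4: at line 5 remove [gjd,awaz] add [sfxx,lbblv,zqlej] -> 9 lines: khb whh kac drqb dvtd sfxx lbblv zqlej vlao
Hunk 5: at line 3 remove [dvtd,sfxx,lbblv] add [rxop,kiu,zwb] -> 9 lines: khb whh kac drqb rxop kiu zwb zqlej vlao
Final line 1: khb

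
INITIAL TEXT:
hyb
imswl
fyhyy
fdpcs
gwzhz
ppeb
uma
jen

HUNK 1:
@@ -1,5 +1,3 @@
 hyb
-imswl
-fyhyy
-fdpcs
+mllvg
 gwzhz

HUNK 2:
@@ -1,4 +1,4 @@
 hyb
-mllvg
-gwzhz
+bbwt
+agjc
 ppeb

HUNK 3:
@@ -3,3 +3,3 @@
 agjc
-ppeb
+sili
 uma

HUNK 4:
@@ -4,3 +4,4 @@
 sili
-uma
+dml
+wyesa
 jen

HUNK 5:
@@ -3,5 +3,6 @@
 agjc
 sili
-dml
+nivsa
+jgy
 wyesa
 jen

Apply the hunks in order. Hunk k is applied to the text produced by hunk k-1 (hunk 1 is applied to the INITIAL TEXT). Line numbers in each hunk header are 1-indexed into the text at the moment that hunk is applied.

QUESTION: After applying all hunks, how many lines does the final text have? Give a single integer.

Hunk 1: at line 1 remove [imswl,fyhyy,fdpcs] add [mllvg] -> 6 lines: hyb mllvg gwzhz ppeb uma jen
Hunk 2: at line 1 remove [mllvg,gwzhz] add [bbwt,agjc] -> 6 lines: hyb bbwt agjc ppeb uma jen
Hunk 3: at line 3 remove [ppeb] add [sili] -> 6 lines: hyb bbwt agjc sili uma jen
Hunk 4: at line 4 remove [uma] add [dml,wyesa] -> 7 lines: hyb bbwt agjc sili dml wyesa jen
Hunk 5: at line 3 remove [dml] add [nivsa,jgy] -> 8 lines: hyb bbwt agjc sili nivsa jgy wyesa jen
Final line count: 8

Answer: 8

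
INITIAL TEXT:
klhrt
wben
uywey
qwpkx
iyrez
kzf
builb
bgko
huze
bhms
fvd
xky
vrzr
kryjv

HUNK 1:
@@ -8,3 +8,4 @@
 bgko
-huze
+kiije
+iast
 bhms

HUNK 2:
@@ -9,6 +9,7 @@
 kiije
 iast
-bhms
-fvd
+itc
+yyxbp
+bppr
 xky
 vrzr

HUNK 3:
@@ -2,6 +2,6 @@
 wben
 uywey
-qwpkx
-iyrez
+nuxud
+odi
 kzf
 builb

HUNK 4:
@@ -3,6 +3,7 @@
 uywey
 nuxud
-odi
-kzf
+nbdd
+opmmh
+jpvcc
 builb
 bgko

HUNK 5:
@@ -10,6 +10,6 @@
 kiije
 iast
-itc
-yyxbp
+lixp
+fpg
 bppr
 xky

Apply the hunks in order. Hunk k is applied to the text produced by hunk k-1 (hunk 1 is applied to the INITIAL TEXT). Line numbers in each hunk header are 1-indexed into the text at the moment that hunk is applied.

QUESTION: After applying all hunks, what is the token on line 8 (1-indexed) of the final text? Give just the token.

Answer: builb

Derivation:
Hunk 1: at line 8 remove [huze] add [kiije,iast] -> 15 lines: klhrt wben uywey qwpkx iyrez kzf builb bgko kiije iast bhms fvd xky vrzr kryjv
Hunk 2: at line 9 remove [bhms,fvd] add [itc,yyxbp,bppr] -> 16 lines: klhrt wben uywey qwpkx iyrez kzf builb bgko kiije iast itc yyxbp bppr xky vrzr kryjv
Hunk 3: at line 2 remove [qwpkx,iyrez] add [nuxud,odi] -> 16 lines: klhrt wben uywey nuxud odi kzf builb bgko kiije iast itc yyxbp bppr xky vrzr kryjv
Hunk 4: at line 3 remove [odi,kzf] add [nbdd,opmmh,jpvcc] -> 17 lines: klhrt wben uywey nuxud nbdd opmmh jpvcc builb bgko kiije iast itc yyxbp bppr xky vrzr kryjv
Hunk 5: at line 10 remove [itc,yyxbp] add [lixp,fpg] -> 17 lines: klhrt wben uywey nuxud nbdd opmmh jpvcc builb bgko kiije iast lixp fpg bppr xky vrzr kryjv
Final line 8: builb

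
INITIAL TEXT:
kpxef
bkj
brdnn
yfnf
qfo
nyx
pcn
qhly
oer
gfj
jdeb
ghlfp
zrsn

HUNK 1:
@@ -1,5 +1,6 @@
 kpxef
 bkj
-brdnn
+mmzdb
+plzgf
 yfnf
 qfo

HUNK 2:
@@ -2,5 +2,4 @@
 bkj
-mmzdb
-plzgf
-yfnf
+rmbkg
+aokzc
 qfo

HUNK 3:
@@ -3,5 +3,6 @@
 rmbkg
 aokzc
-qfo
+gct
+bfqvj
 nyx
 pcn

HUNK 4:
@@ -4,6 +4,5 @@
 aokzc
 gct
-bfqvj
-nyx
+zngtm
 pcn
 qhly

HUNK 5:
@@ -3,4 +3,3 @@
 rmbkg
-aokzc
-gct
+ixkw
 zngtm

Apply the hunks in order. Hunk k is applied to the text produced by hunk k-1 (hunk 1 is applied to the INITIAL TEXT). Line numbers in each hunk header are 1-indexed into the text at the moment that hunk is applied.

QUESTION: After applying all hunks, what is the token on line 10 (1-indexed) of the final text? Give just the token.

Hunk 1: at line 1 remove [brdnn] add [mmzdb,plzgf] -> 14 lines: kpxef bkj mmzdb plzgf yfnf qfo nyx pcn qhly oer gfj jdeb ghlfp zrsn
Hunk 2: at line 2 remove [mmzdb,plzgf,yfnf] add [rmbkg,aokzc] -> 13 lines: kpxef bkj rmbkg aokzc qfo nyx pcn qhly oer gfj jdeb ghlfp zrsn
Hunk 3: at line 3 remove [qfo] add [gct,bfqvj] -> 14 lines: kpxef bkj rmbkg aokzc gct bfqvj nyx pcn qhly oer gfj jdeb ghlfp zrsn
Hunk 4: at line 4 remove [bfqvj,nyx] add [zngtm] -> 13 lines: kpxef bkj rmbkg aokzc gct zngtm pcn qhly oer gfj jdeb ghlfp zrsn
Hunk 5: at line 3 remove [aokzc,gct] add [ixkw] -> 12 lines: kpxef bkj rmbkg ixkw zngtm pcn qhly oer gfj jdeb ghlfp zrsn
Final line 10: jdeb

Answer: jdeb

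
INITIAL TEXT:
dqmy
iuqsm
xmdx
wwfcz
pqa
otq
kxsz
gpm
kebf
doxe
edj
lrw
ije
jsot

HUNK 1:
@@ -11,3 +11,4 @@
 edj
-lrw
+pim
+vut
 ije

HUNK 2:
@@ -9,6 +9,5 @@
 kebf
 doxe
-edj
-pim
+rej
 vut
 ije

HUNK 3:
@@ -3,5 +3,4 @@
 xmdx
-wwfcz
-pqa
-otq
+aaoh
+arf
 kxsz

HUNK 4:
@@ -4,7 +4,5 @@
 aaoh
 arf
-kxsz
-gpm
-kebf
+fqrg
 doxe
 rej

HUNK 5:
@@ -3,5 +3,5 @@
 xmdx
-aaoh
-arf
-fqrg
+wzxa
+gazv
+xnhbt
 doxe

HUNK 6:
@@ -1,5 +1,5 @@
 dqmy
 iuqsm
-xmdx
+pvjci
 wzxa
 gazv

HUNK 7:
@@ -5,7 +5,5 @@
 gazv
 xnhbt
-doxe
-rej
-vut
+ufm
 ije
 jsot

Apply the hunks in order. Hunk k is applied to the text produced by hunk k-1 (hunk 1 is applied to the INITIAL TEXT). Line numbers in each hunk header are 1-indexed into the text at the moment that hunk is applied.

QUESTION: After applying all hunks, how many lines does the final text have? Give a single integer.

Answer: 9

Derivation:
Hunk 1: at line 11 remove [lrw] add [pim,vut] -> 15 lines: dqmy iuqsm xmdx wwfcz pqa otq kxsz gpm kebf doxe edj pim vut ije jsot
Hunk 2: at line 9 remove [edj,pim] add [rej] -> 14 lines: dqmy iuqsm xmdx wwfcz pqa otq kxsz gpm kebf doxe rej vut ije jsot
Hunk 3: at line 3 remove [wwfcz,pqa,otq] add [aaoh,arf] -> 13 lines: dqmy iuqsm xmdx aaoh arf kxsz gpm kebf doxe rej vut ije jsot
Hunk 4: at line 4 remove [kxsz,gpm,kebf] add [fqrg] -> 11 lines: dqmy iuqsm xmdx aaoh arf fqrg doxe rej vut ije jsot
Hunk 5: at line 3 remove [aaoh,arf,fqrg] add [wzxa,gazv,xnhbt] -> 11 lines: dqmy iuqsm xmdx wzxa gazv xnhbt doxe rej vut ije jsot
Hunk 6: at line 1 remove [xmdx] add [pvjci] -> 11 lines: dqmy iuqsm pvjci wzxa gazv xnhbt doxe rej vut ije jsot
Hunk 7: at line 5 remove [doxe,rej,vut] add [ufm] -> 9 lines: dqmy iuqsm pvjci wzxa gazv xnhbt ufm ije jsot
Final line count: 9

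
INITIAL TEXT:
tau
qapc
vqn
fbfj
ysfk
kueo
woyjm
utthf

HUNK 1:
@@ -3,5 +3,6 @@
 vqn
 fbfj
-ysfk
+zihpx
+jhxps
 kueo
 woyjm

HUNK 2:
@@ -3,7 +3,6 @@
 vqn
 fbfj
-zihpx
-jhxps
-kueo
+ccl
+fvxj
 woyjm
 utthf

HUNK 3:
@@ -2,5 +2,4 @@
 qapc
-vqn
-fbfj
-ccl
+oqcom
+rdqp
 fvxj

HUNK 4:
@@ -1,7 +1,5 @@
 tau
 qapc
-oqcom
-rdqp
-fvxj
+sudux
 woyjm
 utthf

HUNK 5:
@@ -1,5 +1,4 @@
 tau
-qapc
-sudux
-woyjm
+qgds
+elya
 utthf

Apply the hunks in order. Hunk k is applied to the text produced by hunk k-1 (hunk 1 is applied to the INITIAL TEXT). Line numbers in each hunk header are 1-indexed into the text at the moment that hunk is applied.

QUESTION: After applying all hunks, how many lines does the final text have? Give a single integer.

Hunk 1: at line 3 remove [ysfk] add [zihpx,jhxps] -> 9 lines: tau qapc vqn fbfj zihpx jhxps kueo woyjm utthf
Hunk 2: at line 3 remove [zihpx,jhxps,kueo] add [ccl,fvxj] -> 8 lines: tau qapc vqn fbfj ccl fvxj woyjm utthf
Hunk 3: at line 2 remove [vqn,fbfj,ccl] add [oqcom,rdqp] -> 7 lines: tau qapc oqcom rdqp fvxj woyjm utthf
Hunk 4: at line 1 remove [oqcom,rdqp,fvxj] add [sudux] -> 5 lines: tau qapc sudux woyjm utthf
Hunk 5: at line 1 remove [qapc,sudux,woyjm] add [qgds,elya] -> 4 lines: tau qgds elya utthf
Final line count: 4

Answer: 4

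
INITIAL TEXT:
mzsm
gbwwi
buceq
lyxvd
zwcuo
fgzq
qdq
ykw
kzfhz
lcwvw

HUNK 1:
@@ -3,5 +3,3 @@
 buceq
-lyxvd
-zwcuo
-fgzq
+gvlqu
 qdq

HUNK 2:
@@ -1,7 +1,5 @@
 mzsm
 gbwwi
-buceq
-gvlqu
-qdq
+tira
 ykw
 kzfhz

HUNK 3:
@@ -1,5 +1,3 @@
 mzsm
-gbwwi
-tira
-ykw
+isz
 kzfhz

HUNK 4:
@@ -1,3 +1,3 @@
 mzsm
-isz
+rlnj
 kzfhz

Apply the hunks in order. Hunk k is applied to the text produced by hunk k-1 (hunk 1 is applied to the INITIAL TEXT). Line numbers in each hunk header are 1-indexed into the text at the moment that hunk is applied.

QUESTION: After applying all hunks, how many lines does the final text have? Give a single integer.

Hunk 1: at line 3 remove [lyxvd,zwcuo,fgzq] add [gvlqu] -> 8 lines: mzsm gbwwi buceq gvlqu qdq ykw kzfhz lcwvw
Hunk 2: at line 1 remove [buceq,gvlqu,qdq] add [tira] -> 6 lines: mzsm gbwwi tira ykw kzfhz lcwvw
Hunk 3: at line 1 remove [gbwwi,tira,ykw] add [isz] -> 4 lines: mzsm isz kzfhz lcwvw
Hunk 4: at line 1 remove [isz] add [rlnj] -> 4 lines: mzsm rlnj kzfhz lcwvw
Final line count: 4

Answer: 4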